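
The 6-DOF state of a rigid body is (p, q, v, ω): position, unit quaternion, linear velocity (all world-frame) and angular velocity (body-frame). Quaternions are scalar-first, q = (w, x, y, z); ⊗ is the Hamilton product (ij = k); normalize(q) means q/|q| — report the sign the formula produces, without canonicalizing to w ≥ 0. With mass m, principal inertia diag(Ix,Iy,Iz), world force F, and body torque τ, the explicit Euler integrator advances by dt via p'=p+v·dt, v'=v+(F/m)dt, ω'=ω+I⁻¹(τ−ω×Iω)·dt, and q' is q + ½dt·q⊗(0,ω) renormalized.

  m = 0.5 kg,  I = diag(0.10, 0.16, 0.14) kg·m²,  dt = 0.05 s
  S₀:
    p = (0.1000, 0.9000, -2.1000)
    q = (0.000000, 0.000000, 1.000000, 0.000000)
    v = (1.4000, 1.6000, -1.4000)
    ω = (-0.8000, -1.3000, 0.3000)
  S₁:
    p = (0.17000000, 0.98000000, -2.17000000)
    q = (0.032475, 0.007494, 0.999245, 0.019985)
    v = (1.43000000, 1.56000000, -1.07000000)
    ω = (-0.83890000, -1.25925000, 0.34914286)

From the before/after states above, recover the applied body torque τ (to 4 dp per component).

τ = (-0.0700, 0.1400, 0.2000)

rate change Δω = (-0.03890000, 0.04075000, 0.04914286)
τ = I·(Δω/dt) + ω₀×(Iω₀) = (-0.0700, 0.1400, 0.2000)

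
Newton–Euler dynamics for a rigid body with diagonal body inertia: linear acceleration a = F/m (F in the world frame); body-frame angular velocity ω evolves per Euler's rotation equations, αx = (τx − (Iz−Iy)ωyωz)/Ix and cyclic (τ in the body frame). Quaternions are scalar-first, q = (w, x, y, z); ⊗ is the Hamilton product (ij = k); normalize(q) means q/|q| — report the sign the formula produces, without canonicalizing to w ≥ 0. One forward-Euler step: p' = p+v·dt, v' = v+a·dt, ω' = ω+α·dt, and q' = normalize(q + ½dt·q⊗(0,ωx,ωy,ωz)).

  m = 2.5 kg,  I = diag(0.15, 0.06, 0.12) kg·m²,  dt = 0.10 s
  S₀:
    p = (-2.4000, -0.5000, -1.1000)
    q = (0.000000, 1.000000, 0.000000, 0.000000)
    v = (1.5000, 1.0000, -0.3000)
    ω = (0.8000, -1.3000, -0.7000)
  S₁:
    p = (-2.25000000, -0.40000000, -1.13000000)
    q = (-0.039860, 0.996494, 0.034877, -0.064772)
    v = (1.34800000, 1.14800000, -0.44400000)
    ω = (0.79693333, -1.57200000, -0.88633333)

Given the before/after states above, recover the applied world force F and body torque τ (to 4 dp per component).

F = (-3.8000, 3.7000, -3.6000)
τ = (0.0500, -0.1800, -0.1300)

ω₁ − ω₀ = (-0.00306667, -0.27200000, -0.18633333)
ω₀×(Iω₀) = (0.0546, -0.0168, 0.0936)
τ = I·(Δω/dt) + ω₀×(Iω₀) = (0.0500, -0.1800, -0.1300)
v₁ − v₀ = (-0.15200000, 0.14800000, -0.14400000)
F = m·Δv/dt = (-3.8000, 3.7000, -3.6000)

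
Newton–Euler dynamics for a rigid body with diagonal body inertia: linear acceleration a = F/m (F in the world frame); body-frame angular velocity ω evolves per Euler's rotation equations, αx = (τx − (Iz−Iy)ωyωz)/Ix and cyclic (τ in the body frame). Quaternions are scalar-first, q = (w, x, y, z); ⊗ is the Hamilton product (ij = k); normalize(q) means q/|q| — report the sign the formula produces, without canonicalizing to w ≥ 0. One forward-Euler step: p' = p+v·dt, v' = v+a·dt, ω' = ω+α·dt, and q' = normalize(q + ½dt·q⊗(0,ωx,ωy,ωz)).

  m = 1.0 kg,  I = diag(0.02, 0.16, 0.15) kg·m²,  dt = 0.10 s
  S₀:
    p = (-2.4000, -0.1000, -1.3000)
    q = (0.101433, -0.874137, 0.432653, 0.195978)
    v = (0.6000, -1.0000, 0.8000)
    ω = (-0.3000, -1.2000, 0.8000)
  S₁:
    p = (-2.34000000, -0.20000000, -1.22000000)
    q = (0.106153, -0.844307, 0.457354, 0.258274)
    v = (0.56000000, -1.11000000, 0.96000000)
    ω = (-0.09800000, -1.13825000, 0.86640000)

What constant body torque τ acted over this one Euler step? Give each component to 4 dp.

τ = (0.0500, 0.1300, 0.1500)

Δω = ω₁−ω₀ = (0.20200000, 0.06175000, 0.06640000)
τ = I·(Δω/dt) + ω₀×(Iω₀) = (0.0500, 0.1300, 0.1500)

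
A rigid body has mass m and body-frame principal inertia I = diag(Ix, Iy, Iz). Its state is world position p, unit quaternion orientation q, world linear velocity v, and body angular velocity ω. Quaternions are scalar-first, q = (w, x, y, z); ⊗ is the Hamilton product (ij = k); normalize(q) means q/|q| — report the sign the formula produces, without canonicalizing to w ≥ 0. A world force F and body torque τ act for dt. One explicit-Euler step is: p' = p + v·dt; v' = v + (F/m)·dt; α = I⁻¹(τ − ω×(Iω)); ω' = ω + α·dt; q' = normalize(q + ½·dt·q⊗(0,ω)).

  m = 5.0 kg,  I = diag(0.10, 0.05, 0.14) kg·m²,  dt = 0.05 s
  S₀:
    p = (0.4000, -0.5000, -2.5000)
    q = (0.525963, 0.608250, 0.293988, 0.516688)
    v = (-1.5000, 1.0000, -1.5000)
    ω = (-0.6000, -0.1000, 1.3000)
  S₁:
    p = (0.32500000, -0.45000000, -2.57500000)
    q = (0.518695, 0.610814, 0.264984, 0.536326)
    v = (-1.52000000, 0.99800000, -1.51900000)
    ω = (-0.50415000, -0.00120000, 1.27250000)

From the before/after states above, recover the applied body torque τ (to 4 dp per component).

ω₁ − ω₀ = (0.09585000, 0.09880000, -0.02750000)
precession coupling = (-0.0117, 0.0312, -0.0030)
I·α + gyro = (0.1800, 0.1300, -0.0800)

τ = (0.1800, 0.1300, -0.0800)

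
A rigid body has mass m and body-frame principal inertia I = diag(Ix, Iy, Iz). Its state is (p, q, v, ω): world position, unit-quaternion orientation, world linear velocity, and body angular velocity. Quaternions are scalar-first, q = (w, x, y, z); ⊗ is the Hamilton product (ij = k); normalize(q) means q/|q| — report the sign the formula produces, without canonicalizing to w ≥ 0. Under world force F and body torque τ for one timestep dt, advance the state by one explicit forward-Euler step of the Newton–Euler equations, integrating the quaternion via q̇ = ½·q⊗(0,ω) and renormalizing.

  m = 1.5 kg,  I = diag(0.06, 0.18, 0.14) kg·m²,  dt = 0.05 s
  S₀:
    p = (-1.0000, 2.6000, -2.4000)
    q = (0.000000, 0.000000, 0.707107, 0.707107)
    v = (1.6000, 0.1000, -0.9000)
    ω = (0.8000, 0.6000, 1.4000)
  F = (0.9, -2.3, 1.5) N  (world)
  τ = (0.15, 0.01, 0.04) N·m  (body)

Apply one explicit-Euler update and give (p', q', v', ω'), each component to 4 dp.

a = F/m = (0.6000, -1.5333, 1.0000)
p + v·dt = (-0.9200, 2.6050, -2.4450)
v' = v + a·dt = (1.6300, 0.0233, -0.8500)
ω×(Iω) gyroscopic = (-0.0336, -0.0896, 0.0576)
angular accel α = (3.0600, 0.5533, -0.1257)
new body rate ω' = (0.9530, 0.6277, 1.3937)
2q̇ = q⊗(0,ω) = (-1.4142140, 0.5656856, 0.5656856, -0.5656856)
updated quaternion q' = (-0.0353, 0.0141, 0.7206, 0.6923)

p' = (-0.9200, 2.6050, -2.4450)
q' = (-0.0353, 0.0141, 0.7206, 0.6923)
v' = (1.6300, 0.0233, -0.8500)
ω' = (0.9530, 0.6277, 1.3937)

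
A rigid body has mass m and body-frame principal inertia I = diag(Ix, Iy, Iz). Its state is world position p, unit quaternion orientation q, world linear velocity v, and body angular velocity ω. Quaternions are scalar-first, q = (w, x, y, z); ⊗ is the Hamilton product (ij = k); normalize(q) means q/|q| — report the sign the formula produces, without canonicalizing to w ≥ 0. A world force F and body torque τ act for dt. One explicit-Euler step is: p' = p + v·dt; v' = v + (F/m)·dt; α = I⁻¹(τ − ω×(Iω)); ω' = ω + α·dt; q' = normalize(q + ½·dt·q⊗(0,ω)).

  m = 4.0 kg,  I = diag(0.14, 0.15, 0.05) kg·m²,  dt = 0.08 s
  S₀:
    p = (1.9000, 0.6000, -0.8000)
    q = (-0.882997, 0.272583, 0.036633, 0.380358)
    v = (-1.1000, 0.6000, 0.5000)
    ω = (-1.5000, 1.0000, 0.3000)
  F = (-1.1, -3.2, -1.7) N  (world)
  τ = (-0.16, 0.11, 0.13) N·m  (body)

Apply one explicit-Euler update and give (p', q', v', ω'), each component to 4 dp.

precession coupling ω×(Iω) = (-0.0300, -0.0405, -0.0150)
(τ − ω×Iω)/I = (-0.9286, 1.0033, 2.9000)
new body rate ω' = (-1.5743, 1.0803, 0.5320)
q⊗(0,ω) = (0.2581341, 0.9551274, -1.5353089, 0.0626334)
q + ½dt·q⊗(0,ω), renormalized = (-0.8703, 0.3100, -0.0247, 0.3818)
p + v·dt = (1.8120, 0.6480, -0.7600)
v + (F/m)dt = (-1.1220, 0.5360, 0.4660)

p' = (1.8120, 0.6480, -0.7600)
q' = (-0.8703, 0.3100, -0.0247, 0.3818)
v' = (-1.1220, 0.5360, 0.4660)
ω' = (-1.5743, 1.0803, 0.5320)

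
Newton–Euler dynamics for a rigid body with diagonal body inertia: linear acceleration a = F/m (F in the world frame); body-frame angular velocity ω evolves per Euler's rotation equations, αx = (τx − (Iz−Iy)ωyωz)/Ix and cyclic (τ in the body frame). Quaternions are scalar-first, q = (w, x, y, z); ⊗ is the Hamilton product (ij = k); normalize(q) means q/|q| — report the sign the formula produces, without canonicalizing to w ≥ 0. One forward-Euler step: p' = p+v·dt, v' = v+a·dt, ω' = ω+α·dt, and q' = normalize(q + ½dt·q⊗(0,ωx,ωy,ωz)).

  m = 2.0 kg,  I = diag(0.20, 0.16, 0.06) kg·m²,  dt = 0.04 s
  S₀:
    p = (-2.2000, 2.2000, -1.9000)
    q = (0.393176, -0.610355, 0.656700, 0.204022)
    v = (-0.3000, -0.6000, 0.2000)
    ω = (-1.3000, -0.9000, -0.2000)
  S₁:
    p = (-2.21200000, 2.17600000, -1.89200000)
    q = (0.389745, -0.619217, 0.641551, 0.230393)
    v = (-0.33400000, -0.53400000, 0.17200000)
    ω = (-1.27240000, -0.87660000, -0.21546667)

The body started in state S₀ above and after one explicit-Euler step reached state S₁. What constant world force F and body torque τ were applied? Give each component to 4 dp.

v₁ − v₀ = (-0.03400000, 0.06600000, -0.02800000)
applied force F = (-1.7000, 3.3000, -1.4000)
ω₁ − ω₀ = (0.02760000, 0.02340000, -0.01546667)
applied torque τ = (0.1200, 0.1300, -0.0700)

F = (-1.7000, 3.3000, -1.4000)
τ = (0.1200, 0.1300, -0.0700)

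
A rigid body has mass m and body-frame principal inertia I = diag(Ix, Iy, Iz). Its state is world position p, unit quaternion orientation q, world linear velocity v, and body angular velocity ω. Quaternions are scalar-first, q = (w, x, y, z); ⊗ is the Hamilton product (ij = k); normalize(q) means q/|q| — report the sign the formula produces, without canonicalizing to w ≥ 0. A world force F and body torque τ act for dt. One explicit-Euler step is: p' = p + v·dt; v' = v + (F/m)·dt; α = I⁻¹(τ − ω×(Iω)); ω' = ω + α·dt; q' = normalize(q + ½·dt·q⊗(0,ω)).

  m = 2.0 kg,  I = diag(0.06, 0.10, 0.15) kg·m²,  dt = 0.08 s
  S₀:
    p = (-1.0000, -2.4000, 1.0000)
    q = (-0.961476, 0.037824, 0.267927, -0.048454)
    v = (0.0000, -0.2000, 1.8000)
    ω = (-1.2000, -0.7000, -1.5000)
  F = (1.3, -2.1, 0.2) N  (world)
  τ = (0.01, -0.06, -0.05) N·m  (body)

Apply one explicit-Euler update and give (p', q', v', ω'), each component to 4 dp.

(τ − ω×Iω)/I = (-0.7083, 1.0200, -0.5573)
ω' = ω + α·dt = (-1.2567, -0.6184, -1.5446)
q⊗(0,ω) = (0.1602567, 0.7179629, 0.7879140, 1.7372496)
q' = normalize(q + ½dt·q⊗(0,ω)) = (-0.9519, 0.0663, 0.2984, 0.0210)
a = (0.6500, -1.0500, 0.1000)
p' = p + v·dt = (-1.0000, -2.4160, 1.1440)
v' = v + a·dt = (0.0520, -0.2840, 1.8080)

p' = (-1.0000, -2.4160, 1.1440)
q' = (-0.9519, 0.0663, 0.2984, 0.0210)
v' = (0.0520, -0.2840, 1.8080)
ω' = (-1.2567, -0.6184, -1.5446)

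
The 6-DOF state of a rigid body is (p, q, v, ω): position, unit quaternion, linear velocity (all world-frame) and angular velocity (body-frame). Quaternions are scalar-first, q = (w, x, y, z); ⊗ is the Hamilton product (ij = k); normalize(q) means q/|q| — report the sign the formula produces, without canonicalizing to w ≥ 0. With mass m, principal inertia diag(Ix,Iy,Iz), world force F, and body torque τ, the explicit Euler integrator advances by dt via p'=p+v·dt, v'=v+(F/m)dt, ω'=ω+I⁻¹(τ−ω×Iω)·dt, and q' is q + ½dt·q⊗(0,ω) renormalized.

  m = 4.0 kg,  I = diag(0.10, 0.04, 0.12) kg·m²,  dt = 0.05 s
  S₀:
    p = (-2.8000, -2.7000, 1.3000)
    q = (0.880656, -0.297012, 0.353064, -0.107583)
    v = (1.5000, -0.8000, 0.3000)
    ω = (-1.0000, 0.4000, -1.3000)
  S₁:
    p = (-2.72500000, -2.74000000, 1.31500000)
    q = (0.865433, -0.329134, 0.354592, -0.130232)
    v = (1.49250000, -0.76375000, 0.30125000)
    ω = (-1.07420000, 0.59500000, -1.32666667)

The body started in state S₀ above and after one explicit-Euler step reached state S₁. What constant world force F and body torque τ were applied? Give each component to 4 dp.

F = (-0.6000, 2.9000, 0.1000)
τ = (-0.1900, 0.1300, -0.0400)

Δv = v₁−v₀ = (-0.00750000, 0.03625000, 0.00125000)
m·(v₁−v₀)/dt = (-0.6000, 2.9000, 0.1000)
ω₁ − ω₀ = (-0.07420000, 0.19500000, -0.02666667)
τ = I·(Δω/dt) + ω₀×(Iω₀) = (-0.1900, 0.1300, -0.0400)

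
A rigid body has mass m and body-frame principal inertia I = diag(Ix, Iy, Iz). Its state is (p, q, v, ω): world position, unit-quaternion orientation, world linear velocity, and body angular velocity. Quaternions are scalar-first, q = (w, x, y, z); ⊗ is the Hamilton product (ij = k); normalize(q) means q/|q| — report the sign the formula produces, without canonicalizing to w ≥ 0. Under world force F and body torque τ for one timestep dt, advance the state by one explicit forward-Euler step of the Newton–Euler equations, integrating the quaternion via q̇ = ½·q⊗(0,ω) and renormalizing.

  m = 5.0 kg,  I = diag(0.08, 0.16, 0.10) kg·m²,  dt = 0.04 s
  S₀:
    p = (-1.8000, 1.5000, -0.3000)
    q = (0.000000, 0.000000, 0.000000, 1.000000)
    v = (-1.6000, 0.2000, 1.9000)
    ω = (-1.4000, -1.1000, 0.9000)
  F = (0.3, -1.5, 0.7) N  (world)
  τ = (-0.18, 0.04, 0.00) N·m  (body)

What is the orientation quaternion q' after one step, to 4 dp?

Hamilton product q⊗(0,ω) = (-0.9000000, 1.1000000, -1.4000000, 0.0000000)
q + ½dt·q⊗(0,ω), renormalized = (-0.0180, 0.0220, -0.0280, 0.9992)

q' = (-0.0180, 0.0220, -0.0280, 0.9992)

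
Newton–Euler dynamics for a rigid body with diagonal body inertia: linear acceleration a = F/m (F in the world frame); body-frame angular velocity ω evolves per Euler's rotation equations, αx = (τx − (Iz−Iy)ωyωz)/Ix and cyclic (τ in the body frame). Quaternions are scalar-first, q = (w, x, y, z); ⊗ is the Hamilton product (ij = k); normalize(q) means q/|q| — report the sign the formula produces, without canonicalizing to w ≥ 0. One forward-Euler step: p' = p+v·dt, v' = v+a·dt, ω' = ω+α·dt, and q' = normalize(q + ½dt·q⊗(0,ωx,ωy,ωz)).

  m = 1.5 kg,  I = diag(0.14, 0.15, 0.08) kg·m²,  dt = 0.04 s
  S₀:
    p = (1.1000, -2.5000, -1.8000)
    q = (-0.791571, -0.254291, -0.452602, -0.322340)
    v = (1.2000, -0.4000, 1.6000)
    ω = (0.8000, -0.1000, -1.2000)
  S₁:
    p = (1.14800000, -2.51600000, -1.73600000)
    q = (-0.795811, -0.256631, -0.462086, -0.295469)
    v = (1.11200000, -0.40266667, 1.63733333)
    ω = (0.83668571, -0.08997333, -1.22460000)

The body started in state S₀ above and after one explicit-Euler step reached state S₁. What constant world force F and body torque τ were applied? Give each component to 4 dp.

Δv = v₁−v₀ = (-0.08800000, -0.00266667, 0.03733333)
F = m·Δv/dt = (-3.3000, -0.1000, 1.4000)
rate change Δω = (0.03668571, 0.01002667, -0.02460000)
ω₀×(Iω₀) = (-0.0084, -0.0576, -0.0008)
I·α + gyro = (0.1200, -0.0200, -0.0500)

F = (-3.3000, -0.1000, 1.4000)
τ = (0.1200, -0.0200, -0.0500)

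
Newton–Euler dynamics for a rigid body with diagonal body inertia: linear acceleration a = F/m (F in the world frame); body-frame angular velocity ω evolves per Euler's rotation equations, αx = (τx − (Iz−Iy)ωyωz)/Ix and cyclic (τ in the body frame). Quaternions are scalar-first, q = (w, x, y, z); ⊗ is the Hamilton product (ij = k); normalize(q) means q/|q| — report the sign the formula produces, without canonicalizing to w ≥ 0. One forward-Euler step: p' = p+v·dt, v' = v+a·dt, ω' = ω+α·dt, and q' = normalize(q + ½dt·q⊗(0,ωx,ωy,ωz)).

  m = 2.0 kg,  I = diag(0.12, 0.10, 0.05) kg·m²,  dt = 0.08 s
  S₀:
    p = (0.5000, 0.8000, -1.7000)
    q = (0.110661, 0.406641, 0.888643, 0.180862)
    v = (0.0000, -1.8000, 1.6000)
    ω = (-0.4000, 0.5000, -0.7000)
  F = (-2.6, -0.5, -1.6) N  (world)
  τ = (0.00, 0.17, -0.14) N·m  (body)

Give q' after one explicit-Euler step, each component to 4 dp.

q⊗(0,ω) = (-0.1550617, -0.7567455, 0.2676344, 0.4813150)
q + ½dt·q⊗(0,ω), renormalized = (0.1044, 0.3761, 0.8987, 0.2000)

q' = (0.1044, 0.3761, 0.8987, 0.2000)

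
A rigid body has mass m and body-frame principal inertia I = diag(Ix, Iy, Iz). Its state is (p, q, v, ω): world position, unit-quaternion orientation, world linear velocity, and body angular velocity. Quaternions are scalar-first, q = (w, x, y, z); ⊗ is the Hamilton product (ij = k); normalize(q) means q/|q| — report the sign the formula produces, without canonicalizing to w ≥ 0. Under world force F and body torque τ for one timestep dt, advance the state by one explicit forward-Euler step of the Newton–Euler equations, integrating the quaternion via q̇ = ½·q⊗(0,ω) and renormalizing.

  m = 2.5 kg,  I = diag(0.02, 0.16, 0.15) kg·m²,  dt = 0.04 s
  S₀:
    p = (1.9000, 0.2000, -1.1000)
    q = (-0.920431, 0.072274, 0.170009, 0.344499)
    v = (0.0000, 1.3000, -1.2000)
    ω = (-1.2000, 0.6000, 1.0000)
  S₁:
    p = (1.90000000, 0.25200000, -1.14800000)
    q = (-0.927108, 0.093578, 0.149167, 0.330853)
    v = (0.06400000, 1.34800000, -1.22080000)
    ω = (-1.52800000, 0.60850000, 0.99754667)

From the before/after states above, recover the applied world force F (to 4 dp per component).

F = (4.0000, 3.0000, -1.3000)

v₁ − v₀ = (0.06400000, 0.04800000, -0.02080000)
F = m·Δv/dt = (4.0000, 3.0000, -1.3000)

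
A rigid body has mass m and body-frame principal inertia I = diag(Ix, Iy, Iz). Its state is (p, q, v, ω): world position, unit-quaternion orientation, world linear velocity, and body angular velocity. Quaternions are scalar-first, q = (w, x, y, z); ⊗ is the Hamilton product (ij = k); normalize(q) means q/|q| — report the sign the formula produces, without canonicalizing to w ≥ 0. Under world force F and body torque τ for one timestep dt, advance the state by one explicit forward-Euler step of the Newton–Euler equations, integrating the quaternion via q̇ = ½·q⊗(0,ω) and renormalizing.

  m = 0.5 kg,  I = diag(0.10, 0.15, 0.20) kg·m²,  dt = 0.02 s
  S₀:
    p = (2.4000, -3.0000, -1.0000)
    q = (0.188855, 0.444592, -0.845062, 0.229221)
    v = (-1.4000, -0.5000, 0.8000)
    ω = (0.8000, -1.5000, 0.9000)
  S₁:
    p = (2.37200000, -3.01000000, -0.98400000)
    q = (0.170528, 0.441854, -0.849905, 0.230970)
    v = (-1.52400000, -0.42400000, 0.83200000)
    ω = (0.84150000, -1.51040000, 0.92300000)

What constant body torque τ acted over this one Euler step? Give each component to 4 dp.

τ = (0.1400, -0.1500, 0.1700)

Δω = ω₁−ω₀ = (0.04150000, -0.01040000, 0.02300000)
I·α + gyro = (0.1400, -0.1500, 0.1700)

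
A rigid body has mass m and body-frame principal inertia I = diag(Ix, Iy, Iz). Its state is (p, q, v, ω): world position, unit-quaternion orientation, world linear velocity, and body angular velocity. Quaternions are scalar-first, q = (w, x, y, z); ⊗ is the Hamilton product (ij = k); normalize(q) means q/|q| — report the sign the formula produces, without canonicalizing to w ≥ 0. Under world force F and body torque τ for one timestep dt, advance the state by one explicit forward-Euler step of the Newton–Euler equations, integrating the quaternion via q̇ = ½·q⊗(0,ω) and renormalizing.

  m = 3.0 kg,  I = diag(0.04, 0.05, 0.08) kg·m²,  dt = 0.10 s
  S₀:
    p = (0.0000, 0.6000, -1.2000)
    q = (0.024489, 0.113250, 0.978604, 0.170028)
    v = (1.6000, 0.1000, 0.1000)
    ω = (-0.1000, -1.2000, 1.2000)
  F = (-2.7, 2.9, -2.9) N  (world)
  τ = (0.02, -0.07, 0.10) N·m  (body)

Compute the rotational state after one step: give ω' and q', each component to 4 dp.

angular accel α = (1.5800, -1.4960, 1.2350)
ω + α·dt = (0.0580, -1.3496, 1.3235)
q⊗(0,ω) = (0.9816162, 1.3759095, -0.1822896, -0.0086528)
q + ½dt·q⊗(0,ω), renormalized = (0.0733, 0.1814, 0.9660, 0.1690)

ω' = (0.0580, -1.3496, 1.3235)
q' = (0.0733, 0.1814, 0.9660, 0.1690)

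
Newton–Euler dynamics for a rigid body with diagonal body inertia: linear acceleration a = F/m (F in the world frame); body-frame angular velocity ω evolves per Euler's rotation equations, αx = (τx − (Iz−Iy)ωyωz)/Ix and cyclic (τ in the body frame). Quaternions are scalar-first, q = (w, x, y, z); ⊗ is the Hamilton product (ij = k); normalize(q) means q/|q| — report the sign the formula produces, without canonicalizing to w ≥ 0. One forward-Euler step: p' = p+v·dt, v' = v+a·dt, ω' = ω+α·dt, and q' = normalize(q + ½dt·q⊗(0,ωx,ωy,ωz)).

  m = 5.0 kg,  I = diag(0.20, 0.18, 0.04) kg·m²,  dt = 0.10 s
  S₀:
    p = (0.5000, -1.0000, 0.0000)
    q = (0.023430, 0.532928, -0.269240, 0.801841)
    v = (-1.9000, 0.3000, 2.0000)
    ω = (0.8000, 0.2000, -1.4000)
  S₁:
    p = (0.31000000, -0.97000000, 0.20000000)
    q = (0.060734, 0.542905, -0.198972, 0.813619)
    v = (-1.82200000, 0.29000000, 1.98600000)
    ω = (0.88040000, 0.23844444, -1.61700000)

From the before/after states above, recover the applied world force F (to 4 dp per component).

F = (3.9000, -0.5000, -0.7000)

v₁ − v₀ = (0.07800000, -0.01000000, -0.01400000)
F = m·Δv/dt = (3.9000, -0.5000, -0.7000)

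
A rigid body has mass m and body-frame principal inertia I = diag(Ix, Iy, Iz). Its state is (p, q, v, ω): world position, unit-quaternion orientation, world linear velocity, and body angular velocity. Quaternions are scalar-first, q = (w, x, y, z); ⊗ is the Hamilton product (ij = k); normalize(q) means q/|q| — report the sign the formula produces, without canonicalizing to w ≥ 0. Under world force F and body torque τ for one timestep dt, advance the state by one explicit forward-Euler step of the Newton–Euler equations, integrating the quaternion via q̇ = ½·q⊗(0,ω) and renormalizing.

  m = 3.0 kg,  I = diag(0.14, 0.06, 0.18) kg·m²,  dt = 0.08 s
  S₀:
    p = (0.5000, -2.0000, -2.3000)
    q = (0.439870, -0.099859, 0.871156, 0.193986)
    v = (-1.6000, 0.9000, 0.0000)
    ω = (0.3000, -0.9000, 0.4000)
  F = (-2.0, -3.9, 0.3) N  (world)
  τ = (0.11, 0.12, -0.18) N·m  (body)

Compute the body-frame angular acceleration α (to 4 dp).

α = (1.0943, 2.0800, -1.1200)

ω×(Iω) gyroscopic = (-0.0432, -0.0048, 0.0216)
(τ − ω×Iω)/I = (1.0943, 2.0800, -1.1200)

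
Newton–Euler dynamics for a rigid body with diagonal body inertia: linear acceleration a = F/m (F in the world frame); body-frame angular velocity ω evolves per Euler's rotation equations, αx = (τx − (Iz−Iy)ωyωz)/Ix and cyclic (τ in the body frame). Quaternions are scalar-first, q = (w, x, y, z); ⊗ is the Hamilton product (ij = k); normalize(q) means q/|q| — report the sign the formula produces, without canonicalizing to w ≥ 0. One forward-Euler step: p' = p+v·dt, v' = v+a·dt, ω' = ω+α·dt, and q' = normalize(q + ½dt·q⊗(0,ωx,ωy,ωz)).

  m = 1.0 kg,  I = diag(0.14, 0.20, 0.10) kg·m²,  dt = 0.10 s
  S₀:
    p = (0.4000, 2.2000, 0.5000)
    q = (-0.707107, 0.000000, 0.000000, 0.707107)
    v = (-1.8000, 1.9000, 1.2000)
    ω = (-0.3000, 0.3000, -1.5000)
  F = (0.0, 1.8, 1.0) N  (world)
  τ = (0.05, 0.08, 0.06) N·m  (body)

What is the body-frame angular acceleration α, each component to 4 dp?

α = (0.0357, 0.3100, 0.6540)

ω×(Iω) gyroscopic = (0.0450, 0.0180, -0.0054)
(τ − ω×Iω)/I = (0.0357, 0.3100, 0.6540)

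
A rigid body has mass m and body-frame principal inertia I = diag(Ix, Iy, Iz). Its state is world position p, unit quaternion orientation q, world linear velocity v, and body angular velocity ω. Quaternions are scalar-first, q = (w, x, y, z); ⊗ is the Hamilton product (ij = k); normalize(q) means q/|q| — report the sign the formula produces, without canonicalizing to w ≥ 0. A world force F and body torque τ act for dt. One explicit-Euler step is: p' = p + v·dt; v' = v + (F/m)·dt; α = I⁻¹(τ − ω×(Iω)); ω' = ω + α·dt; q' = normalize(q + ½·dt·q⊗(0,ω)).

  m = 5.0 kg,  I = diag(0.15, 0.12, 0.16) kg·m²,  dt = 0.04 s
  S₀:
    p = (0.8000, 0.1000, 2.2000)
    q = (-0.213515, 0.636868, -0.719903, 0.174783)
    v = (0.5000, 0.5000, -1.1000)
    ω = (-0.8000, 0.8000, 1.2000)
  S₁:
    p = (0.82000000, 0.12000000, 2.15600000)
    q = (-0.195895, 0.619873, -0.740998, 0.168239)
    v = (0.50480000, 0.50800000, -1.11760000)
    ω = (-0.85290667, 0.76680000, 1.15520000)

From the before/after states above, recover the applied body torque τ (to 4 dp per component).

τ = (-0.1600, -0.0900, -0.1600)

ω₁ − ω₀ = (-0.05290667, -0.03320000, -0.04480000)
I·α + gyro = (-0.1600, -0.0900, -0.1600)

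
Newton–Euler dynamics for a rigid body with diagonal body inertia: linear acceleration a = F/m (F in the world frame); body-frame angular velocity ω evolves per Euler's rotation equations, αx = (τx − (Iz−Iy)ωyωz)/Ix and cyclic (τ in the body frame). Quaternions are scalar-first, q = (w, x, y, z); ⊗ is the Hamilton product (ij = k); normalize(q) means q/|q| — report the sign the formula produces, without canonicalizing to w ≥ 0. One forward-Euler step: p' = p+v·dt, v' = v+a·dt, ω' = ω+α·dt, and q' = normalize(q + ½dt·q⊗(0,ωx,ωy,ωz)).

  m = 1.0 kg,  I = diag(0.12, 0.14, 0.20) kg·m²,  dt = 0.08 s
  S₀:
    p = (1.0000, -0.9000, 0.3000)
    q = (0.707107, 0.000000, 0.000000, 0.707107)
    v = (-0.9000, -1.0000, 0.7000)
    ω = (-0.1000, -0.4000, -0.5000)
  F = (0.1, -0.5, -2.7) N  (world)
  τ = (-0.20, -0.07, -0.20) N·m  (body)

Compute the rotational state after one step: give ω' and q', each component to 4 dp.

gyro term ω×Iω = (0.0120, -0.0040, 0.0008)
angular accel α = (-1.7667, -0.4714, -1.0040)
new body rate ω' = (-0.2413, -0.4377, -0.5803)
2q̇ = q⊗(0,ω) = (0.3535535, 0.2121321, -0.3535535, -0.3535535)
updated quaternion q' = (0.7210, 0.0085, -0.0141, 0.6927)

ω' = (-0.2413, -0.4377, -0.5803)
q' = (0.7210, 0.0085, -0.0141, 0.6927)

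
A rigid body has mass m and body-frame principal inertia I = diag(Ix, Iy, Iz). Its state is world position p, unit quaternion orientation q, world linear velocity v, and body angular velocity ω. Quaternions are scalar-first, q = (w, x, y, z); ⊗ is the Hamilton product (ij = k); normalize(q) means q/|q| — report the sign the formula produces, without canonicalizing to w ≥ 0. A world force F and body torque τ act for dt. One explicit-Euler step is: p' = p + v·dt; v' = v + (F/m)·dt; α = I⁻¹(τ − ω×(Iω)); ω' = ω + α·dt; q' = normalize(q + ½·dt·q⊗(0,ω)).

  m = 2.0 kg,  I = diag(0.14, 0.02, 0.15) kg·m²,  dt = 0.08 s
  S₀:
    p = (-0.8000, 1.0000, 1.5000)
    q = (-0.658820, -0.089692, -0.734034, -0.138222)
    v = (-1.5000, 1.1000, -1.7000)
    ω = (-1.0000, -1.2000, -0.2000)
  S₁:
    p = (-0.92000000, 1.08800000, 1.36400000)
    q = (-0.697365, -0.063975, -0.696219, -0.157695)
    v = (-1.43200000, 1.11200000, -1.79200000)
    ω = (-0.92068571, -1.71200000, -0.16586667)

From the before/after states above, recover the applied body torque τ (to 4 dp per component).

ω₁ − ω₀ = (0.07931429, -0.51200000, 0.03413333)
τ = I·(Δω/dt) + ω₀×(Iω₀) = (0.1700, -0.1300, -0.0800)

τ = (0.1700, -0.1300, -0.0800)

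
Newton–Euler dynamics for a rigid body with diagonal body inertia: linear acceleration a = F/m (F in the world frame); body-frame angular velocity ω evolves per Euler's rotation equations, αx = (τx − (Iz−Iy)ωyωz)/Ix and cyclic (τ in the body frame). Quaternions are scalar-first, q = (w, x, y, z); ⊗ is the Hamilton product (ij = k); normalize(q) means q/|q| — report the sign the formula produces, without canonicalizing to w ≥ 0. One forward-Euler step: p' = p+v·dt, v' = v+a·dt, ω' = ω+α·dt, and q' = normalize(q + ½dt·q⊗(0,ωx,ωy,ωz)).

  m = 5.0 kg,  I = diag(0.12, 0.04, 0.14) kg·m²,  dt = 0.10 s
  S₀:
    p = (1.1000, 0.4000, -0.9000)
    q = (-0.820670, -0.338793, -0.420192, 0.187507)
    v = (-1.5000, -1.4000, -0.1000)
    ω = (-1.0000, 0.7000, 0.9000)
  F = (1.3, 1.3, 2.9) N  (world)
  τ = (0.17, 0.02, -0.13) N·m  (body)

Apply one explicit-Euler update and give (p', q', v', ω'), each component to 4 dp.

p' = (0.9500, 0.2600, -0.9100)
q' = (-0.8290, -0.3223, -0.4418, 0.1174)
v' = (-1.4740, -1.3740, -0.0420)
ω' = (-0.9108, 0.7050, 0.7671)

p + v·dt = (0.9500, 0.2600, -0.9100)
v' = v + a·dt = (-1.4740, -1.3740, -0.0420)
(τ − ω×Iω)/I = (0.8917, 0.0500, -1.3286)
new body rate ω' = (-0.9108, 0.7050, 0.7671)
Hamilton product q⊗(0,ω) = (-0.2134149, 0.3112423, -0.4570623, -1.3959501)
updated quaternion q' = (-0.8290, -0.3223, -0.4418, 0.1174)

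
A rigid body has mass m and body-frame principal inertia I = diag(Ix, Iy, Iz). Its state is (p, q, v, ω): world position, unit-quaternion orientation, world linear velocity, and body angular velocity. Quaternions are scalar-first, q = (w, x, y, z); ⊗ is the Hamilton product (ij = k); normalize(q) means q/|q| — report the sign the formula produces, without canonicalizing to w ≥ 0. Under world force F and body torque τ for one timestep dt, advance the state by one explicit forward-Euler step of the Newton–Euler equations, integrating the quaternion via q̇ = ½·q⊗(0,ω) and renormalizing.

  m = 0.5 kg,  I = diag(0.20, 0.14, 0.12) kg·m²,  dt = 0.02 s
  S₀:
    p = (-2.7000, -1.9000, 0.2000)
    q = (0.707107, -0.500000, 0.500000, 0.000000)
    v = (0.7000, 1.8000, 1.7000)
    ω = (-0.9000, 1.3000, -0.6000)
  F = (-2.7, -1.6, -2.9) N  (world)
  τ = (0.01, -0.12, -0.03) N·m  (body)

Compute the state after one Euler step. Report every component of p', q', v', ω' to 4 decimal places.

(τ − ω×Iω)/I = (-0.0280, -1.1657, -0.8350)
ω + α·dt = (-0.9006, 1.2767, -0.6167)
q⊗(0,ω) = (-1.1000000, -0.9363963, 0.6192391, -0.6242642)
q' = normalize(q + ½dt·q⊗(0,ω)) = (0.6960, -0.5093, 0.5061, -0.0062)
linear accel F/m = (-5.4000, -3.2000, -5.8000)
p' = p + v·dt = (-2.6860, -1.8640, 0.2340)
v + (F/m)dt = (0.5920, 1.7360, 1.5840)

p' = (-2.6860, -1.8640, 0.2340)
q' = (0.6960, -0.5093, 0.5061, -0.0062)
v' = (0.5920, 1.7360, 1.5840)
ω' = (-0.9006, 1.2767, -0.6167)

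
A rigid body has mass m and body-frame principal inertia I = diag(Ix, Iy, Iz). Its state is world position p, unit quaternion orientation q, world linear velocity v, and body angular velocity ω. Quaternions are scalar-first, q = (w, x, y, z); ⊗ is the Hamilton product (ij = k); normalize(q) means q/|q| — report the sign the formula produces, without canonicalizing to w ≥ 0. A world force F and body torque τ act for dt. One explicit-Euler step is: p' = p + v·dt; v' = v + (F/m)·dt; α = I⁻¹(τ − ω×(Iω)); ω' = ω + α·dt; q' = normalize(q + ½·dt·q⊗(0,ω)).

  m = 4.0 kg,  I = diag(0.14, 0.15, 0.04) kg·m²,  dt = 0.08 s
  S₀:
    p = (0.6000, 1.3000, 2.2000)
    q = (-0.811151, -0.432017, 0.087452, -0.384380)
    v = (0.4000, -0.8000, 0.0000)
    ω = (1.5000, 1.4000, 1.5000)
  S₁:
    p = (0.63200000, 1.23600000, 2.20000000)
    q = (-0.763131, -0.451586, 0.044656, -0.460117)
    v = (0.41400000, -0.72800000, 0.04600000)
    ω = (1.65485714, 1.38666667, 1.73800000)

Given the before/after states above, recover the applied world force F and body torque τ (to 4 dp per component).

velocity change Δv = (0.01400000, 0.07200000, 0.04600000)
m·(v₁−v₀)/dt = (0.7000, 3.6000, 2.3000)
Δω = ω₁−ω₀ = (0.15485714, -0.01333333, 0.23800000)
gyro term ω₀×Iω₀ = (-0.2310, 0.2250, 0.0210)
τ = I·(Δω/dt) + ω₀×(Iω₀) = (0.0400, 0.2000, 0.1400)

F = (0.7000, 3.6000, 2.3000)
τ = (0.0400, 0.2000, 0.1400)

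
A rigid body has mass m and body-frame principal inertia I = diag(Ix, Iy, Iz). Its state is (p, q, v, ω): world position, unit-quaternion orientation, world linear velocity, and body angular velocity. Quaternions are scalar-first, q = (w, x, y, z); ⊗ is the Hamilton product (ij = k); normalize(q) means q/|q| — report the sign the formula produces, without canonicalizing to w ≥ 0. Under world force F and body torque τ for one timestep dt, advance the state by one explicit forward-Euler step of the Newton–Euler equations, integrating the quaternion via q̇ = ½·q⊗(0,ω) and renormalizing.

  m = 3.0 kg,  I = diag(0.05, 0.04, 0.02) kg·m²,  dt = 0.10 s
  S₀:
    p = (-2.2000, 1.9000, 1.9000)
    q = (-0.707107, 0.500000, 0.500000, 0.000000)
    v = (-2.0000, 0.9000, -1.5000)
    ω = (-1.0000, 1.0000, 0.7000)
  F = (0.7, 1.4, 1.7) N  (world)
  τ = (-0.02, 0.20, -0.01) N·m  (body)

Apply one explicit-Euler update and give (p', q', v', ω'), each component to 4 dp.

linear accel F/m = (0.2333, 0.4667, 0.5667)
p + v·dt = (-2.4000, 1.9900, 1.7500)
v + (F/m)dt = (-1.9767, 0.9467, -1.4433)
gyro term ω×Iω = (-0.0140, -0.0210, 0.0100)
α = I⁻¹(τ − ω×Iω) = (-0.1200, 5.5250, -1.0000)
ω + α·dt = (-1.0120, 1.5525, 0.6000)
q⊗(0,ω) = (0.0000000, 1.0571070, -1.0571070, 0.5050251)
q + ½dt·q⊗(0,ω), renormalized = (-0.7049, 0.5511, 0.4458, 0.0252)

p' = (-2.4000, 1.9900, 1.7500)
q' = (-0.7049, 0.5511, 0.4458, 0.0252)
v' = (-1.9767, 0.9467, -1.4433)
ω' = (-1.0120, 1.5525, 0.6000)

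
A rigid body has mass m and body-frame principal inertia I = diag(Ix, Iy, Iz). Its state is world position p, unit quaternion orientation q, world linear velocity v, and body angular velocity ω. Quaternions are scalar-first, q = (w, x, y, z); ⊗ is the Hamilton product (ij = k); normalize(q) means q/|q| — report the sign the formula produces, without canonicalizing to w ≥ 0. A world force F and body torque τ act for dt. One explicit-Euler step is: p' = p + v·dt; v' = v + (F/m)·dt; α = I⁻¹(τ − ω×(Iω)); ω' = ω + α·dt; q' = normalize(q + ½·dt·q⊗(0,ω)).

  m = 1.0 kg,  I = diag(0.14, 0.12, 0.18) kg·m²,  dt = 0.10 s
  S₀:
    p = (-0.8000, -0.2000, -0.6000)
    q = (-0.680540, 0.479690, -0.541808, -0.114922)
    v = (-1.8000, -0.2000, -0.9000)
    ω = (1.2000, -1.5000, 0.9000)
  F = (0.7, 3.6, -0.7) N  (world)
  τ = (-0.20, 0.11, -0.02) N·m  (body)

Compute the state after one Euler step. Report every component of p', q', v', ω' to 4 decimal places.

angular accel α = (-0.8500, 1.2767, -0.3111)
ω' = ω + α·dt = (1.1150, -1.3723, 0.8689)
q⊗(0,ω) = (-1.2849102, -1.4766582, 0.4511826, -0.6818514)
updated quaternion q' = (-0.7406, 0.4036, -0.5164, -0.1482)
a = F/m = (0.7000, 3.6000, -0.7000)
new position p' = (-0.9800, -0.2200, -0.6900)
v' = v + a·dt = (-1.7300, 0.1600, -0.9700)

p' = (-0.9800, -0.2200, -0.6900)
q' = (-0.7406, 0.4036, -0.5164, -0.1482)
v' = (-1.7300, 0.1600, -0.9700)
ω' = (1.1150, -1.3723, 0.8689)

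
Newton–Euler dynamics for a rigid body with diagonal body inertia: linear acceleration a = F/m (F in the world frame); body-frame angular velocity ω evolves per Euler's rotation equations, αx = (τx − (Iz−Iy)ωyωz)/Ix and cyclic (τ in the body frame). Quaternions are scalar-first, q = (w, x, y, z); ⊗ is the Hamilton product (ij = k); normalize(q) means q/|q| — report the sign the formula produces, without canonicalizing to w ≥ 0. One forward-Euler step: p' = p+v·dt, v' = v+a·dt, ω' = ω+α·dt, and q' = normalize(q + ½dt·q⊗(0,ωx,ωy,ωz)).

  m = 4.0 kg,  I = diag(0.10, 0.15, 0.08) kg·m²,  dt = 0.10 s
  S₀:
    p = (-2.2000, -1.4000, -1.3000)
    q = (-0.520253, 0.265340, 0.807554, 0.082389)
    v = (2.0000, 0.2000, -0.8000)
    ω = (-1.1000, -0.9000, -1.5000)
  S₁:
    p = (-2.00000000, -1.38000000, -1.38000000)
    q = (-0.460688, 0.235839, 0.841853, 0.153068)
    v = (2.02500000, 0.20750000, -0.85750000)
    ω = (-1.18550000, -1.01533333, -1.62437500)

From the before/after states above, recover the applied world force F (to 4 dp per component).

F = (1.0000, 0.3000, -2.3000)

Δv = v₁−v₀ = (0.02500000, 0.00750000, -0.05750000)
m·(v₁−v₀)/dt = (1.0000, 0.3000, -2.3000)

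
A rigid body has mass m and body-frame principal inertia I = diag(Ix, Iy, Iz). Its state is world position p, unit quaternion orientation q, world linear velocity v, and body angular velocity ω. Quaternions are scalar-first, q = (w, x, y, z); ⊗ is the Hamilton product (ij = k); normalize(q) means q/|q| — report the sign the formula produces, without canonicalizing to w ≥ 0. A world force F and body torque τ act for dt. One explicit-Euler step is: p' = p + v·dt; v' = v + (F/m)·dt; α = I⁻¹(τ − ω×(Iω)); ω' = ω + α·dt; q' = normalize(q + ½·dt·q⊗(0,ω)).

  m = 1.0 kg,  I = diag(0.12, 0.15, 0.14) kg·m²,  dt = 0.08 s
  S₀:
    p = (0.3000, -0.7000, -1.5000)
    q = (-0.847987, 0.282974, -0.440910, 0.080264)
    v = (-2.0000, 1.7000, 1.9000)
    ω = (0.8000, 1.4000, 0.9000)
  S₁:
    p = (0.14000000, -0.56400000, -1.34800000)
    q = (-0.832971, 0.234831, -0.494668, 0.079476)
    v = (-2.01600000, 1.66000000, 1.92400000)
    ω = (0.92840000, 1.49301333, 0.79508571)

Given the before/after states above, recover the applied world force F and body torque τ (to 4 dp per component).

v₁ − v₀ = (-0.01600000, -0.04000000, 0.02400000)
m·(v₁−v₀)/dt = (-0.2000, -0.5000, 0.3000)
Δω = ω₁−ω₀ = (0.12840000, 0.09301333, -0.10491429)
gyro term ω₀×Iω₀ = (-0.0126, -0.0144, 0.0336)
I·α + gyro = (0.1800, 0.1600, -0.1500)

F = (-0.2000, -0.5000, 0.3000)
τ = (0.1800, 0.1600, -0.1500)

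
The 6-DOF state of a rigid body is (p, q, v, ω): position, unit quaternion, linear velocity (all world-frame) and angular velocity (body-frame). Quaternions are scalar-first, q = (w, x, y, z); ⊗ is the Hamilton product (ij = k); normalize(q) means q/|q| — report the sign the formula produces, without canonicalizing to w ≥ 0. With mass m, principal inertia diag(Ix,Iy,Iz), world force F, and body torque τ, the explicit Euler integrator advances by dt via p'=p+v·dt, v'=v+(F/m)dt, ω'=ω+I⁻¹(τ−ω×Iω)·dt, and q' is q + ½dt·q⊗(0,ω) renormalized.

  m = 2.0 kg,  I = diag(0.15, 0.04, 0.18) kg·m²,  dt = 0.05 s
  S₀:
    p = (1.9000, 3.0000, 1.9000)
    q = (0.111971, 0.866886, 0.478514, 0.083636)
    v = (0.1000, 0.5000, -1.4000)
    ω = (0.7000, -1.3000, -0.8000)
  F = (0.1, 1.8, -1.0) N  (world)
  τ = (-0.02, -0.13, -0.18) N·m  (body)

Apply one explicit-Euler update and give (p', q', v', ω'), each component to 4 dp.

p' = (1.9050, 3.0250, 1.8300)
q' = (0.1139, 0.8612, 0.4932, 0.0448)
v' = (0.1025, 0.5450, -1.4250)
ω' = (0.6448, -1.4835, -0.8778)

precession coupling ω×(Iω) = (0.1456, 0.0168, 0.1001)
angular accel α = (-1.1040, -3.6700, -1.5561)
ω' = ω + α·dt = (0.6448, -1.4835, -0.8778)
Hamilton product q⊗(0,ω) = (0.0821568, -0.1957047, 0.6064917, -1.5514884)
q' = normalize(q + ½dt·q⊗(0,ω)) = (0.1139, 0.8612, 0.4932, 0.0448)
a = F/m = (0.0500, 0.9000, -0.5000)
p + v·dt = (1.9050, 3.0250, 1.8300)
v' = v + a·dt = (0.1025, 0.5450, -1.4250)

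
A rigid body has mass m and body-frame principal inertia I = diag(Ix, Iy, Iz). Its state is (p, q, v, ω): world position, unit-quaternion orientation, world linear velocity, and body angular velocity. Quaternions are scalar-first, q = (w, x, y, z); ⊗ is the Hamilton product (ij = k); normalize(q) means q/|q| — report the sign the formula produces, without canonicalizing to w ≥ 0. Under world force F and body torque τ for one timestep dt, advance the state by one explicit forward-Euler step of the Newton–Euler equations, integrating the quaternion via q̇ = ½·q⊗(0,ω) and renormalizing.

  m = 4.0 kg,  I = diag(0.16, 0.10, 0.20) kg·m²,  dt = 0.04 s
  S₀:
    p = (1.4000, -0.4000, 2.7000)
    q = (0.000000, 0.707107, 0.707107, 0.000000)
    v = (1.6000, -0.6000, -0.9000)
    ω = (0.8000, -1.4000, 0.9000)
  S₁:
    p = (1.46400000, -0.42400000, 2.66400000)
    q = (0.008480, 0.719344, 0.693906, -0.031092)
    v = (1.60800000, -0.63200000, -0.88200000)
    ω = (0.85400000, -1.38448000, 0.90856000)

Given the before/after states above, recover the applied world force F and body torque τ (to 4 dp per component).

rate change Δω = (0.05400000, 0.01552000, 0.00856000)
gyro term ω₀×Iω₀ = (-0.1260, -0.0288, 0.0672)
τ = I·(Δω/dt) + ω₀×(Iω₀) = (0.0900, 0.0100, 0.1100)
Δv = v₁−v₀ = (0.00800000, -0.03200000, 0.01800000)
F = m·Δv/dt = (0.8000, -3.2000, 1.8000)

F = (0.8000, -3.2000, 1.8000)
τ = (0.0900, 0.0100, 0.1100)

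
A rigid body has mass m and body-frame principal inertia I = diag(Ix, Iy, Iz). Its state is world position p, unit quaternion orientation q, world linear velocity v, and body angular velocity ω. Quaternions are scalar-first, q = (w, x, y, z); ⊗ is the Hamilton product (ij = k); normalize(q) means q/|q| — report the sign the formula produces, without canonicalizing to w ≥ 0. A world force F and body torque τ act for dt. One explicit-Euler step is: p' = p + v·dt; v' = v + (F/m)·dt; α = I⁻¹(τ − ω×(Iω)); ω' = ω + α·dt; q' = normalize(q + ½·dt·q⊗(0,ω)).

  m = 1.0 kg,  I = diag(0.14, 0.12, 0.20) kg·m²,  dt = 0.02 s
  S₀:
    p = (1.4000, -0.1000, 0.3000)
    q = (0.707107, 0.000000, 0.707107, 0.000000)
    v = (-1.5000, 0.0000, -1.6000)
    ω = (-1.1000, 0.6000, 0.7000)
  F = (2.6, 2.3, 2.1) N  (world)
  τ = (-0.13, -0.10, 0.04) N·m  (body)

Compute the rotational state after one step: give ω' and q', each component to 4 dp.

angular accel α = (-1.1686, -1.2183, 0.1340)
ω' = ω + α·dt = (-1.1234, 0.5756, 0.7027)
q⊗(0,ω) = (-0.4242642, -0.2828428, 0.4242642, 1.2727926)
q + ½dt·q⊗(0,ω), renormalized = (0.7028, -0.0028, 0.7113, 0.0127)

ω' = (-1.1234, 0.5756, 0.7027)
q' = (0.7028, -0.0028, 0.7113, 0.0127)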